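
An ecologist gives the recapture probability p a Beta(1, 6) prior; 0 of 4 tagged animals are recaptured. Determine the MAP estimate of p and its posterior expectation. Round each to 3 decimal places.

p_MAP = 0.000, E[p|data] = 0.091

Posterior: Beta(1+0, 6+4) = Beta(1, 10).
Since α = 1 ≤ 1 and β > 1, the Beta density is monotone decreasing on [0,1]; the mode is at 0.
Mean = 1/(1+10) = 0.091.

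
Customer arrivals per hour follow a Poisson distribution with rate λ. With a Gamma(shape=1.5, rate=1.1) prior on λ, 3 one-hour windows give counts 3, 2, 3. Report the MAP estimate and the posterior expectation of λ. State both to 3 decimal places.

Σ counts = 8. Posterior: Gamma(shape = 1.5+8 = 9.5, rate = 1.1+3 = 4.1).
Mode = (α−1)/β = 8.5/4.1 = 2.073.
Mean = α/β = 9.5/4.1 = 2.317.

MAP estimate = 2.073, posterior expectation = 2.317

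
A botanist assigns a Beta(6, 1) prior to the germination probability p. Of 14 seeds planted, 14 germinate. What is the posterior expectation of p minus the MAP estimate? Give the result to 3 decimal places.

-0.048

Posterior: Beta(6+14, 1+0) = Beta(20, 1).
Since β = 1 ≤ 1 and α > 1, the Beta density is monotone increasing on [0,1]; the mode is at 1.
Mean = 20/(20+1) = 0.952.
Difference = 0.952 − 1.000 = -0.048.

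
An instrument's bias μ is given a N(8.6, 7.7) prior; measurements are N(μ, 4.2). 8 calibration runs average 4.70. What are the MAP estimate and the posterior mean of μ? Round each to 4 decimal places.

Posterior for μ is Normal. Precision-weighted mean: (1/7.7·8.6 + 8/4.2·4.70) / (1/7.7 + 8/4.2) = 4.9489.
A Normal posterior is symmetric, so mode = mean.

MAP estimate = 4.9489, posterior mean = 4.9489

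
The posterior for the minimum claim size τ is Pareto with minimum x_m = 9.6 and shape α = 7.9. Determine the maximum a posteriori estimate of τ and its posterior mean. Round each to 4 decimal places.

The Pareto density is strictly decreasing on [x_m, ∞), so the mode is x_m = 9.6000.
Mean = α·x_m/(α−1) = 7.9·9.6/6.9 = 10.9913.
Right-skewed posterior ⇒ mode < mean.

MAP: 9.6000. Posterior mean: 10.9913.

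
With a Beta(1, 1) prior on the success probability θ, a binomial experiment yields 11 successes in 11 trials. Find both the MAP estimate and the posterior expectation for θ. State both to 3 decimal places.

Posterior: Beta(1+11, 1+0) = Beta(12, 1).
Since β = 1 ≤ 1 and α > 1, the Beta density is monotone increasing on [0,1]; the mode is at 1.
Mean = 12/(12+1) = 0.923.

MAP = 1.000, posterior mean = 0.923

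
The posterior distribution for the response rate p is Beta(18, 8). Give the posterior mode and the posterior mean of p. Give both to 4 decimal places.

posterior mode = 0.7083, posterior mean = 0.6923

Mode = (18−1)/(18+8−2) = 17/24 = 0.7083.
Mean = 18/(18+8) = 18/26 = 0.6923.
Mode > mean: the posterior has a left tail.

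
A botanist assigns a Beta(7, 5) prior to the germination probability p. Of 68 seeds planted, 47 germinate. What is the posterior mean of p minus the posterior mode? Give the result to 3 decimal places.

Posterior: Beta(7+47, 5+21) = Beta(54, 26).
Mode = (54−1)/(54+26−2) = 53/78 = 0.679.
Mean = 54/(54+26) = 54/80 = 0.675.
Difference = 0.675 − 0.679 = -0.004.

-0.004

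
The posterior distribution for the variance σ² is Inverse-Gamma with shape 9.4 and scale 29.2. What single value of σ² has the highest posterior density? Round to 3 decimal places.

Mode = β/(α+1) = 29.2/10.4 = 2.808.
Mean = β/(α−1) = 29.2/8.4 = 3.476.
This is the posterior mode — the MAP estimate.

2.808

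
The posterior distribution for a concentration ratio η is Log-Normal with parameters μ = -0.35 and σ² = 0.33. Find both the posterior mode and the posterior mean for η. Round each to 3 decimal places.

Mode = exp(μ − σ²) = exp(-0.68) = 0.507.
Mean = exp(μ + σ²/2) = exp(-0.185) = 0.831.

η_MAP = 0.507, E[η|data] = 0.831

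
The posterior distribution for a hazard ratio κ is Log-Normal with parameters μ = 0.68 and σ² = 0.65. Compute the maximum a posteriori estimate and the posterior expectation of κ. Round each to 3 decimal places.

MAP: 1.030. Posterior mean: 2.732.

Mode = exp(μ − σ²) = exp(0.03) = 1.030.
Mean = exp(μ + σ²/2) = exp(1.005) = 2.732.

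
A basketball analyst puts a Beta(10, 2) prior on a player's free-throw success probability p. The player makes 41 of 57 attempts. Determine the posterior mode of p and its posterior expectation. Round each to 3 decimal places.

Posterior: Beta(10+41, 2+16) = Beta(51, 18).
Mode = (51−1)/(51+18−2) = 50/67 = 0.746.
Mean = 51/(51+18) = 51/69 = 0.739.

p_MAP = 0.746, E[p|data] = 0.739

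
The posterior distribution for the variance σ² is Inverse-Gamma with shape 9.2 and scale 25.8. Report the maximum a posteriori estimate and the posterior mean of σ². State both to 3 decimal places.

σ²_MAP = 2.529, E[σ²|data] = 3.146

Mode = β/(α+1) = 25.8/10.2 = 2.529.
Mean = β/(α−1) = 25.8/8.2 = 3.146.
The posterior is right-skewed, so the mean exceeds the mode.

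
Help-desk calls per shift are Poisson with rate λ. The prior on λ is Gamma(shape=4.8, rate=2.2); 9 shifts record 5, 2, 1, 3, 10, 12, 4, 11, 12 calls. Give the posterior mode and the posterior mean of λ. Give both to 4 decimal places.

Σ counts = 60. Posterior: Gamma(shape = 4.8+60 = 64.8, rate = 2.2+9 = 11.2).
Mode = (α−1)/β = 63.8/11.2 = 5.6964.
Mean = α/β = 64.8/11.2 = 5.7857.

MAP = 5.6964, posterior mean = 5.7857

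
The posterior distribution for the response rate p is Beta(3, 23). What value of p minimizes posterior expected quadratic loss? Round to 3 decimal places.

Mode = (3−1)/(3+23−2) = 2/24 = 0.083.
Mean = 3/(3+23) = 3/26 = 0.115.
Quadratic loss ⇒ the optimal estimator is the posterior mean.

0.115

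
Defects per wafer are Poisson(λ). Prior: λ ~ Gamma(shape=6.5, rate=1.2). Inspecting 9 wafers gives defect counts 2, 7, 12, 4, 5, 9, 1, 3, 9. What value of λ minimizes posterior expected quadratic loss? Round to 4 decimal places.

Σ counts = 52. Posterior: Gamma(shape = 6.5+52 = 58.5, rate = 1.2+9 = 10.2).
Mode = (α−1)/β = 57.5/10.2 = 5.6373.
Mean = α/β = 58.5/10.2 = 5.7353.
Quadratic loss ⇒ the optimal estimator is the posterior mean.

5.7353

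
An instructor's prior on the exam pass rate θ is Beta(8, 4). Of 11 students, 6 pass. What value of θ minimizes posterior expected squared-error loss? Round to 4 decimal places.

Posterior: Beta(8+6, 4+5) = Beta(14, 9).
Mode = (14−1)/(14+9−2) = 13/21 = 0.6190.
Mean = 14/(14+9) = 14/23 = 0.6087.
Squared-error loss ⇒ the optimal estimator is the posterior mean.

0.6087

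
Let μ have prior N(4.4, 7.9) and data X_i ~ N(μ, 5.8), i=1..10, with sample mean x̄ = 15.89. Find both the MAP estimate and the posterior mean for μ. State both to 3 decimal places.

Posterior for μ is Normal. Precision-weighted mean: (1/7.9·4.4 + 10/5.8·15.89) / (1/7.9 + 10/5.8) = 15.104.
A Normal posterior is symmetric, so mode = mean.

μ_MAP = 15.104, E[μ|data] = 15.104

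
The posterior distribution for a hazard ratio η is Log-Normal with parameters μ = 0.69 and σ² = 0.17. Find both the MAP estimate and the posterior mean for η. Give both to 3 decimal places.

MAP = 1.682; posterior mean = 2.171

Mode = exp(μ − σ²) = exp(0.52) = 1.682.
Mean = exp(μ + σ²/2) = exp(0.775) = 2.171.
Right-skewed posterior ⇒ mode < mean.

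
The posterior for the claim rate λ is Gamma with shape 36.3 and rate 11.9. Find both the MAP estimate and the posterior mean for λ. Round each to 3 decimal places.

λ_MAP = 2.966, E[λ|data] = 3.050

Mode = (α−1)/β = 35.3/11.9 = 2.966.
Mean = α/β = 36.3/11.9 = 3.050.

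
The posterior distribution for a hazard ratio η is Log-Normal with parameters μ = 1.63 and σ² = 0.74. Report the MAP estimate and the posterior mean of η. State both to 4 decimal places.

Mode = exp(μ − σ²) = exp(0.89) = 2.4351.
Mean = exp(μ + σ²/2) = exp(2.000) = 7.3891.
Right-skewed posterior ⇒ mode < mean.

MAP = 2.4351, posterior mean = 7.3891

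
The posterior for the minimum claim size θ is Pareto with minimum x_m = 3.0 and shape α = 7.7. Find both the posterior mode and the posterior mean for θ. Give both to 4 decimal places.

MAP = 3.0000; posterior mean = 3.4478

The Pareto density is strictly decreasing on [x_m, ∞), so the mode is x_m = 3.0000.
Mean = α·x_m/(α−1) = 7.7·3.0/6.7 = 3.4478.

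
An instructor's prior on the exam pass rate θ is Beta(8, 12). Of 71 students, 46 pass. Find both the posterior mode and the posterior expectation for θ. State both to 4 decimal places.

θ_MAP = 0.5955, E[θ|data] = 0.5934

Posterior: Beta(8+46, 12+25) = Beta(54, 37).
Mode = (54−1)/(54+37−2) = 53/89 = 0.5955.
Mean = 54/(54+37) = 54/91 = 0.5934.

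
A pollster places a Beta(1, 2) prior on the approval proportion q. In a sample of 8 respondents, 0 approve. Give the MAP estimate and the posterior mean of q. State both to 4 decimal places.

Posterior: Beta(1+0, 2+8) = Beta(1, 10).
Since α = 1 ≤ 1 and β > 1, the Beta density is monotone decreasing on [0,1]; the mode is at 0.
Mean = 1/(1+10) = 0.0909.
The mean is pulled above the mode by the posterior's right skew.

q_MAP = 0.0000, E[q|data] = 0.0909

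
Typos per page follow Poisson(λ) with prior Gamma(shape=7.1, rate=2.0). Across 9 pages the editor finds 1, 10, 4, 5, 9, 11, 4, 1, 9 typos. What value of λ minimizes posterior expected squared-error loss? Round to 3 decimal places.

Σ counts = 54. Posterior: Gamma(shape = 7.1+54 = 61.1, rate = 2.0+9 = 11.0).
Mode = (α−1)/β = 60.1/11.0 = 5.464.
Mean = α/β = 61.1/11.0 = 5.555.
Squared-error loss ⇒ the optimal estimator is the posterior mean.

5.555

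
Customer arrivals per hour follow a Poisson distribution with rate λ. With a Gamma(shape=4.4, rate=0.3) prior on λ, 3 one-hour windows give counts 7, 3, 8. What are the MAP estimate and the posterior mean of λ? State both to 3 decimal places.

MAP: 6.485. Posterior mean: 6.788.

Σ counts = 18. Posterior: Gamma(shape = 4.4+18 = 22.4, rate = 0.3+3 = 3.3).
Mode = (α−1)/β = 21.4/3.3 = 6.485.
Mean = α/β = 22.4/3.3 = 6.788.
The posterior is right-skewed, so the mean exceeds the mode.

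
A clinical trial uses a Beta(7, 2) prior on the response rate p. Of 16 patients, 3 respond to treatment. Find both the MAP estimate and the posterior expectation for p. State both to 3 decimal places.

MAP = 0.391; posterior mean = 0.400

Posterior: Beta(7+3, 2+13) = Beta(10, 15).
Mode = (10−1)/(10+15−2) = 9/23 = 0.391.
Mean = 10/(10+15) = 10/25 = 0.400.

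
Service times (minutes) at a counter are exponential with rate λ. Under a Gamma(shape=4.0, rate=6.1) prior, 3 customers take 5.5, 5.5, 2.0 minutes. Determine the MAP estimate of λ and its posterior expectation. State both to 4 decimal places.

MAP = 0.3141, posterior mean = 0.3665

Σ times = 13.0. Posterior: Gamma(shape = 4.0+3 = 7.0, rate = 6.1+13.0 = 19.1).
Mode = (α−1)/β = 6.0/19.1 = 0.3141.
Mean = α/β = 7.0/19.1 = 0.3665.
Right-skewed posterior ⇒ mode < mean.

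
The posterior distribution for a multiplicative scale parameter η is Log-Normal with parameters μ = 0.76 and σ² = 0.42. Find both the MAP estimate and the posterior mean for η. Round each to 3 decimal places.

Mode = exp(μ − σ²) = exp(0.34) = 1.405.
Mean = exp(μ + σ²/2) = exp(0.970) = 2.638.

η_MAP = 1.405, E[η|data] = 2.638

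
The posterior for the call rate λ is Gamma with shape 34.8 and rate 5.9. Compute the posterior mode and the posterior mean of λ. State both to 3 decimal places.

posterior mode = 5.729, posterior mean = 5.898

Mode = (α−1)/β = 33.8/5.9 = 5.729.
Mean = α/β = 34.8/5.9 = 5.898.
Right-skewed posterior ⇒ mode < mean.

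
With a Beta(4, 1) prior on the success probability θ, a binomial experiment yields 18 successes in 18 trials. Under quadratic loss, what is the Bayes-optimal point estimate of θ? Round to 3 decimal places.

0.957

Posterior: Beta(4+18, 1+0) = Beta(22, 1).
Since β = 1 ≤ 1 and α > 1, the Beta density is monotone increasing on [0,1]; the mode is at 1.
Mean = 22/(22+1) = 0.957.
Quadratic loss ⇒ the optimal estimator is the posterior mean.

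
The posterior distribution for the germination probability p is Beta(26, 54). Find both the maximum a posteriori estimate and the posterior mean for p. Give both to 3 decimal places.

MAP: 0.321. Posterior mean: 0.325.

Mode = (26−1)/(26+54−2) = 25/78 = 0.321.
Mean = 26/(26+54) = 26/80 = 0.325.
The mean is pulled above the mode by the posterior's right skew.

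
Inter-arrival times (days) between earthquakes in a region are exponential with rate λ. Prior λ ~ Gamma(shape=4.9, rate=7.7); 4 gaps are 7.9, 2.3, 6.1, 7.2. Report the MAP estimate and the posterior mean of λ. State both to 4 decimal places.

MAP estimate = 0.2532, posterior mean = 0.2853

Σ times = 23.5. Posterior: Gamma(shape = 4.9+4 = 8.9, rate = 7.7+23.5 = 31.2).
Mode = (α−1)/β = 7.9/31.2 = 0.2532.
Mean = α/β = 8.9/31.2 = 0.2853.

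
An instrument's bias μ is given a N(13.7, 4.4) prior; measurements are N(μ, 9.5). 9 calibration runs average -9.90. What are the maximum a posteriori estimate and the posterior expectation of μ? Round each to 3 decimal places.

μ_MAP = -5.334, E[μ|data] = -5.334

Posterior for μ is Normal. Precision-weighted mean: (1/4.4·13.7 + 9/9.5·-9.90) / (1/4.4 + 9/9.5) = -5.334.
A Normal posterior is symmetric, so mode = mean.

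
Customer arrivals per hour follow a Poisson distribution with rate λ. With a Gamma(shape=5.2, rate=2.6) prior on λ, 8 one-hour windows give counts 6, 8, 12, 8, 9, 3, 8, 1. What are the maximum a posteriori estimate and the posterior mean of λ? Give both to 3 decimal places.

MAP: 5.585. Posterior mean: 5.679.

Σ counts = 55. Posterior: Gamma(shape = 5.2+55 = 60.2, rate = 2.6+8 = 10.6).
Mode = (α−1)/β = 59.2/10.6 = 5.585.
Mean = α/β = 60.2/10.6 = 5.679.
The mean is pulled above the mode by the posterior's right skew.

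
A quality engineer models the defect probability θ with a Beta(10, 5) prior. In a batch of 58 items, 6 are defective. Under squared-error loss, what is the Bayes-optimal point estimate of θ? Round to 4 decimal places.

Posterior: Beta(10+6, 5+52) = Beta(16, 57).
Mode = (16−1)/(16+57−2) = 15/71 = 0.2113.
Mean = 16/(16+57) = 16/73 = 0.2192.
Squared-error loss ⇒ the optimal estimator is the posterior mean.

0.2192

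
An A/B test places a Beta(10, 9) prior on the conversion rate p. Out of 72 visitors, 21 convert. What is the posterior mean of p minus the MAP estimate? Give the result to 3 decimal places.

Posterior: Beta(10+21, 9+51) = Beta(31, 60).
Mode = (31−1)/(31+60−2) = 30/89 = 0.337.
Mean = 31/(31+60) = 31/91 = 0.341.
Difference = 0.341 − 0.337 = 0.004.
Right-skewed posterior ⇒ mode < mean.

0.004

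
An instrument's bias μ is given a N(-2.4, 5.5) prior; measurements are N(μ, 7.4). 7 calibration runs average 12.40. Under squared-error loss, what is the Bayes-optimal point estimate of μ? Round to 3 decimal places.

10.014

Posterior for μ is Normal. Precision-weighted mean: (1/5.5·-2.4 + 7/7.4·12.40) / (1/5.5 + 7/7.4) = 10.014.
A Normal posterior is symmetric, so mode = mean.
Squared-error loss ⇒ the optimal estimator is the posterior mean.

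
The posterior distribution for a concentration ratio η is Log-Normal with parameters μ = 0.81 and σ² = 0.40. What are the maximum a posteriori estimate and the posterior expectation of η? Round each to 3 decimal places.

η_MAP = 1.507, E[η|data] = 2.746

Mode = exp(μ − σ²) = exp(0.41) = 1.507.
Mean = exp(μ + σ²/2) = exp(1.010) = 2.746.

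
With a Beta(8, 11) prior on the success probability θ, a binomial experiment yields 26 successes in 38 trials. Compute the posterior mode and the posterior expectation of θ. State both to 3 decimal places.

Posterior: Beta(8+26, 11+12) = Beta(34, 23).
Mode = (34−1)/(34+23−2) = 33/55 = 0.600.
Mean = 34/(34+23) = 34/57 = 0.596.

MAP = 0.600, posterior mean = 0.596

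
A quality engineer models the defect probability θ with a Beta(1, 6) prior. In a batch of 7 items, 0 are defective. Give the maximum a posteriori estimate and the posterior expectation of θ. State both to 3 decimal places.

Posterior: Beta(1+0, 6+7) = Beta(1, 13).
Since α = 1 ≤ 1 and β > 1, the Beta density is monotone decreasing on [0,1]; the mode is at 0.
Mean = 1/(1+13) = 0.071.

MAP = 0.000; posterior mean = 0.071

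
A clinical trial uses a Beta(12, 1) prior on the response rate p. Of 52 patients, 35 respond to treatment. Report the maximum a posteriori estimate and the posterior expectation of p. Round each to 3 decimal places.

maximum a posteriori estimate = 0.730, posterior expectation = 0.723

Posterior: Beta(12+35, 1+17) = Beta(47, 18).
Mode = (47−1)/(47+18−2) = 46/63 = 0.730.
Mean = 47/(47+18) = 47/65 = 0.723.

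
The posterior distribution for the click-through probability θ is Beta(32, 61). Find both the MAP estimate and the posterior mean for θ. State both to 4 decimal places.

Mode = (32−1)/(32+61−2) = 31/91 = 0.3407.
Mean = 32/(32+61) = 32/93 = 0.3441.

MAP = 0.3407; posterior mean = 0.3441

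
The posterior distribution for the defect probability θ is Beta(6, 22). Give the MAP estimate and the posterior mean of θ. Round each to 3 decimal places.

θ_MAP = 0.192, E[θ|data] = 0.214

Mode = (6−1)/(6+22−2) = 5/26 = 0.192.
Mean = 6/(6+22) = 6/28 = 0.214.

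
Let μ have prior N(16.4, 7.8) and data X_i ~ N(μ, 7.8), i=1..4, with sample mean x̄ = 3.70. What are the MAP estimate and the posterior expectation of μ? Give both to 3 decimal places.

μ_MAP = 6.240, E[μ|data] = 6.240

Posterior for μ is Normal. Precision-weighted mean: (1/7.8·16.4 + 4/7.8·3.70) / (1/7.8 + 4/7.8) = 6.240.
A Normal posterior is symmetric, so mode = mean.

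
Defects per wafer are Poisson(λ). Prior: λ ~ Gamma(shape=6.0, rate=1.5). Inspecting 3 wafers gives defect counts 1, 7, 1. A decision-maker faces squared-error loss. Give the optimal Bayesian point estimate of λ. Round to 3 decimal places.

3.333

Σ counts = 9. Posterior: Gamma(shape = 6.0+9 = 15.0, rate = 1.5+3 = 4.5).
Mode = (α−1)/β = 14.0/4.5 = 3.111.
Mean = α/β = 15.0/4.5 = 3.333.
Squared-error loss ⇒ the optimal estimator is the posterior mean.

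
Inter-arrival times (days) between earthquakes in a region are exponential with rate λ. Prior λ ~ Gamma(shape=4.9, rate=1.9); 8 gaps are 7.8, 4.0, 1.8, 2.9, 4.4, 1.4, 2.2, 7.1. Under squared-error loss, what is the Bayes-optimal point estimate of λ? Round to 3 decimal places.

Σ times = 31.6. Posterior: Gamma(shape = 4.9+8 = 12.9, rate = 1.9+31.6 = 33.5).
Mode = (α−1)/β = 11.9/33.5 = 0.355.
Mean = α/β = 12.9/33.5 = 0.385.
Squared-error loss ⇒ the optimal estimator is the posterior mean.

0.385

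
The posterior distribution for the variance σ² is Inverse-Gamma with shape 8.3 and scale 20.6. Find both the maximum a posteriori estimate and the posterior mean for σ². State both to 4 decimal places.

Mode = β/(α+1) = 20.6/9.3 = 2.2151.
Mean = β/(α−1) = 20.6/7.3 = 2.8219.
The mean is pulled above the mode by the posterior's right skew.

σ²_MAP = 2.2151, E[σ²|data] = 2.8219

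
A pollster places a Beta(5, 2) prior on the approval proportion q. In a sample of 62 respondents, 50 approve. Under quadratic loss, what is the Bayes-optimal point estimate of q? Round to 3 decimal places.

Posterior: Beta(5+50, 2+12) = Beta(55, 14).
Mode = (55−1)/(55+14−2) = 54/67 = 0.806.
Mean = 55/(55+14) = 55/69 = 0.797.
Quadratic loss ⇒ the optimal estimator is the posterior mean.

0.797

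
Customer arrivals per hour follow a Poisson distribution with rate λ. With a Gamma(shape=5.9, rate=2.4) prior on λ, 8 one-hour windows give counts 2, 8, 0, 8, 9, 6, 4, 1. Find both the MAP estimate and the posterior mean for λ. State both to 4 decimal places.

Σ counts = 38. Posterior: Gamma(shape = 5.9+38 = 43.9, rate = 2.4+8 = 10.4).
Mode = (α−1)/β = 42.9/10.4 = 4.1250.
Mean = α/β = 43.9/10.4 = 4.2212.

MAP estimate = 4.1250, posterior mean = 4.2212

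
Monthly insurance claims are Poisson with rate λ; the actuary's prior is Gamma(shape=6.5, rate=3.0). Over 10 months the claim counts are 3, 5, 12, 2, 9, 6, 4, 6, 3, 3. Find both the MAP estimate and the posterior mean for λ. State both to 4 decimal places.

Σ counts = 53. Posterior: Gamma(shape = 6.5+53 = 59.5, rate = 3.0+10 = 13.0).
Mode = (α−1)/β = 58.5/13.0 = 4.5000.
Mean = α/β = 59.5/13.0 = 4.5769.
The mean is pulled above the mode by the posterior's right skew.

MAP estimate = 4.5000, posterior mean = 4.5769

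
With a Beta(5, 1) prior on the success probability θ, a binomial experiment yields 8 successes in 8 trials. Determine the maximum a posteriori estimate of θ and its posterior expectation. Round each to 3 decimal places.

MAP = 1.000; posterior mean = 0.929

Posterior: Beta(5+8, 1+0) = Beta(13, 1).
Since β = 1 ≤ 1 and α > 1, the Beta density is monotone increasing on [0,1]; the mode is at 1.
Mean = 13/(13+1) = 0.929.
The mean is pulled below the mode by the posterior's left skew.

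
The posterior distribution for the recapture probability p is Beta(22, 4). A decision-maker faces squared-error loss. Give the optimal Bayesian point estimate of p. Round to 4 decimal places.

Mode = (22−1)/(22+4−2) = 21/24 = 0.8750.
Mean = 22/(22+4) = 22/26 = 0.8462.
Squared-error loss ⇒ the optimal estimator is the posterior mean.

0.8462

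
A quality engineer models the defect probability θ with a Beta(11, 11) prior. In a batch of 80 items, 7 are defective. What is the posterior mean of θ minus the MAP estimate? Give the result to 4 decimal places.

Posterior: Beta(11+7, 11+73) = Beta(18, 84).
Mode = (18−1)/(18+84−2) = 17/100 = 0.1700.
Mean = 18/(18+84) = 18/102 = 0.1765.
Difference = 0.1765 − 0.1700 = 0.0065.

0.0065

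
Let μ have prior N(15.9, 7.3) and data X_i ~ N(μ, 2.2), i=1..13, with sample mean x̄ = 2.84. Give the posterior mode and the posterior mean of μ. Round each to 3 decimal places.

Posterior for μ is Normal. Precision-weighted mean: (1/7.3·15.9 + 13/2.2·2.84) / (1/7.3 + 13/2.2) = 3.136.
A Normal posterior is symmetric, so mode = mean.

MAP = 3.136, posterior mean = 3.136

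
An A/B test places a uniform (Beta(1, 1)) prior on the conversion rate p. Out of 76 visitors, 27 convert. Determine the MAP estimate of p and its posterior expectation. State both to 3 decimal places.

MAP estimate = 0.355, posterior expectation = 0.359

Posterior: Beta(1+27, 1+49) = Beta(28, 50).
Mode = (28−1)/(28+50−2) = 27/76 = 0.355.
Mean = 28/(28+50) = 28/78 = 0.359.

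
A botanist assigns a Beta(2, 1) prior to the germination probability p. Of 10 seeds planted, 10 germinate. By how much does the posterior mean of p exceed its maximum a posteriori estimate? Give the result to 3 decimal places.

Posterior: Beta(2+10, 1+0) = Beta(12, 1).
Since β = 1 ≤ 1 and α > 1, the Beta density is monotone increasing on [0,1]; the mode is at 1.
Mean = 12/(12+1) = 0.923.
Difference = 0.923 − 1.000 = -0.077.

-0.077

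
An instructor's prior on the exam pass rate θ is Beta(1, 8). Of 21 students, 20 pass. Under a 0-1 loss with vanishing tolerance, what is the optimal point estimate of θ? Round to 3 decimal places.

0.714

Posterior: Beta(1+20, 8+1) = Beta(21, 9).
Mode = (21−1)/(21+9−2) = 20/28 = 0.714.
Mean = 21/(21+9) = 21/30 = 0.700.
This is the posterior mode — the MAP estimate.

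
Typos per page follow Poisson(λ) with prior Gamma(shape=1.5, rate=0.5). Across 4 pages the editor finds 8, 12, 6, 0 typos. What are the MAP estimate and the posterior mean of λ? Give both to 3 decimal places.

Σ counts = 26. Posterior: Gamma(shape = 1.5+26 = 27.5, rate = 0.5+4 = 4.5).
Mode = (α−1)/β = 26.5/4.5 = 5.889.
Mean = α/β = 27.5/4.5 = 6.111.
The posterior is right-skewed, so the mean exceeds the mode.

MAP = 5.889; posterior mean = 6.111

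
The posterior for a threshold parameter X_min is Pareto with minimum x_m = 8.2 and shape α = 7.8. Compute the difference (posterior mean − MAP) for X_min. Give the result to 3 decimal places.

1.206

The Pareto density is strictly decreasing on [x_m, ∞), so the mode is x_m = 8.200.
Mean = α·x_m/(α−1) = 7.8·8.2/6.8 = 9.406.
Difference = 9.406 − 8.200 = 1.206.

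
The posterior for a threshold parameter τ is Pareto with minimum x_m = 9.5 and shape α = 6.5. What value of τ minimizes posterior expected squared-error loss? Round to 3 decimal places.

11.227

The Pareto density is strictly decreasing on [x_m, ∞), so the mode is x_m = 9.500.
Mean = α·x_m/(α−1) = 6.5·9.5/5.5 = 11.227.
Squared-error loss ⇒ the optimal estimator is the posterior mean.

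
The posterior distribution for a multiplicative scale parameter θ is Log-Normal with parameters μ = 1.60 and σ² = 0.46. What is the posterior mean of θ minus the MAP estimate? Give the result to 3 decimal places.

3.107

Mode = exp(μ − σ²) = exp(1.14) = 3.127.
Mean = exp(μ + σ²/2) = exp(1.830) = 6.234.
Difference = 6.234 − 3.127 = 3.107.
Right-skewed posterior ⇒ mode < mean.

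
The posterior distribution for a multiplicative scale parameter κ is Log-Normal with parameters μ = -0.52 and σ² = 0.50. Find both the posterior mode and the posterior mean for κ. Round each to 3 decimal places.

κ_MAP = 0.361, E[κ|data] = 0.763

Mode = exp(μ − σ²) = exp(-1.02) = 0.361.
Mean = exp(μ + σ²/2) = exp(-0.270) = 0.763.
The mean is pulled above the mode by the posterior's right skew.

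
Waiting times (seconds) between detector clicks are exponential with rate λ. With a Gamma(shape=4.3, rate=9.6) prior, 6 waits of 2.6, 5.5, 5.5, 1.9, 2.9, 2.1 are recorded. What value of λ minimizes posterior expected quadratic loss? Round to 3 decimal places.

0.342

Σ times = 20.5. Posterior: Gamma(shape = 4.3+6 = 10.3, rate = 9.6+20.5 = 30.1).
Mode = (α−1)/β = 9.3/30.1 = 0.309.
Mean = α/β = 10.3/30.1 = 0.342.
Quadratic loss ⇒ the optimal estimator is the posterior mean.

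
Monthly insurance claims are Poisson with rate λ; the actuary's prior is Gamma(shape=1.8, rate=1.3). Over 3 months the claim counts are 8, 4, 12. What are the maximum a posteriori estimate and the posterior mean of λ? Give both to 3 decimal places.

Σ counts = 24. Posterior: Gamma(shape = 1.8+24 = 25.8, rate = 1.3+3 = 4.3).
Mode = (α−1)/β = 24.8/4.3 = 5.767.
Mean = α/β = 25.8/4.3 = 6.000.
The posterior is right-skewed, so the mean exceeds the mode.

maximum a posteriori estimate = 5.767, posterior mean = 6.000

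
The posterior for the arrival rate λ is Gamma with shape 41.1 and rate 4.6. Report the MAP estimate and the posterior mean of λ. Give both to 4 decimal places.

Mode = (α−1)/β = 40.1/4.6 = 8.7174.
Mean = α/β = 41.1/4.6 = 8.9348.
The posterior is right-skewed, so the mean exceeds the mode.

MAP estimate = 8.7174, posterior mean = 8.9348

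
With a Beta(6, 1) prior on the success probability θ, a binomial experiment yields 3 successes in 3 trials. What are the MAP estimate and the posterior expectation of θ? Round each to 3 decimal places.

MAP: 1.000. Posterior mean: 0.900.

Posterior: Beta(6+3, 1+0) = Beta(9, 1).
Since β = 1 ≤ 1 and α > 1, the Beta density is monotone increasing on [0,1]; the mode is at 1.
Mean = 9/(9+1) = 0.900.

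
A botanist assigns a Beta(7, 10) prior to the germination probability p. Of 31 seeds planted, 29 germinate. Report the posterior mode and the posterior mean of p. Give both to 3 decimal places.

Posterior: Beta(7+29, 10+2) = Beta(36, 12).
Mode = (36−1)/(36+12−2) = 35/46 = 0.761.
Mean = 36/(36+12) = 36/48 = 0.750.

MAP = 0.761; posterior mean = 0.750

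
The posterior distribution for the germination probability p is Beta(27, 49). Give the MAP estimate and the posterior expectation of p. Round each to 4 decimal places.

MAP = 0.3514; posterior mean = 0.3553

Mode = (27−1)/(27+49−2) = 26/74 = 0.3514.
Mean = 27/(27+49) = 27/76 = 0.3553.
The posterior is right-skewed, so the mean exceeds the mode.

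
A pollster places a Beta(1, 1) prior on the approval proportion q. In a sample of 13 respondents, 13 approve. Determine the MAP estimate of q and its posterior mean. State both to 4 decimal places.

MAP = 1.0000; posterior mean = 0.9333

Posterior: Beta(1+13, 1+0) = Beta(14, 1).
Since β = 1 ≤ 1 and α > 1, the Beta density is monotone increasing on [0,1]; the mode is at 1.
Mean = 14/(14+1) = 0.9333.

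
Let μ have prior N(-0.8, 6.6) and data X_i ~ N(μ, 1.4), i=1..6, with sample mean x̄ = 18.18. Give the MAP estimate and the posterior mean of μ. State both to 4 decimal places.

MAP = 17.5319; posterior mean = 17.5319

Posterior for μ is Normal. Precision-weighted mean: (1/6.6·-0.8 + 6/1.4·18.18) / (1/6.6 + 6/1.4) = 17.5319.
A Normal posterior is symmetric, so mode = mean.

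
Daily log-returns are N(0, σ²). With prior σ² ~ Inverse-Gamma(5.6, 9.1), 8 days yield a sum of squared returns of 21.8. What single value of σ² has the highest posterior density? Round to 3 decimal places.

1.887

Posterior: Inverse-Gamma(shape = 5.6+8/2 = 9.6, scale = 9.1+21.8/2 = 20.0).
Mode = β/(α+1) = 20.0/10.6 = 1.887.
Mean = β/(α−1) = 20.0/8.6 = 2.326.
This is the posterior mode — the MAP estimate.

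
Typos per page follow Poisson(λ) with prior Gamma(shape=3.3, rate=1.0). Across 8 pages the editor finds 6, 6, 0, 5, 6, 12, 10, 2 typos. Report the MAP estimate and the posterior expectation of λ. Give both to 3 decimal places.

MAP = 5.478, posterior mean = 5.589

Σ counts = 47. Posterior: Gamma(shape = 3.3+47 = 50.3, rate = 1.0+8 = 9.0).
Mode = (α−1)/β = 49.3/9.0 = 5.478.
Mean = α/β = 50.3/9.0 = 5.589.
Right-skewed posterior ⇒ mode < mean.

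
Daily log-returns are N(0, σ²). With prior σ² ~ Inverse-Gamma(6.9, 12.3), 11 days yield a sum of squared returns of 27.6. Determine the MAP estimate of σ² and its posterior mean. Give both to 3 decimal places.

σ²_MAP = 1.948, E[σ²|data] = 2.289

Posterior: Inverse-Gamma(shape = 6.9+11/2 = 12.4, scale = 12.3+27.6/2 = 26.1).
Mode = β/(α+1) = 26.1/13.4 = 1.948.
Mean = β/(α−1) = 26.1/11.4 = 2.289.
The mean is pulled above the mode by the posterior's right skew.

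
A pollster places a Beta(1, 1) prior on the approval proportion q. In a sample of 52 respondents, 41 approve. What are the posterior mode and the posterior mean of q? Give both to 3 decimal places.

MAP = 0.788, posterior mean = 0.778

Posterior: Beta(1+41, 1+11) = Beta(42, 12).
Mode = (42−1)/(42+12−2) = 41/52 = 0.788.
With a flat prior the MAP equals the MLE, 41/52.
Mean = 42/(42+12) = 42/54 = 0.778.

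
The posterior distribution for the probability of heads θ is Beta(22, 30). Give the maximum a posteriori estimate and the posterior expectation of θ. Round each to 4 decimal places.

Mode = (22−1)/(22+30−2) = 21/50 = 0.4200.
Mean = 22/(22+30) = 22/52 = 0.4231.

maximum a posteriori estimate = 0.4200, posterior expectation = 0.4231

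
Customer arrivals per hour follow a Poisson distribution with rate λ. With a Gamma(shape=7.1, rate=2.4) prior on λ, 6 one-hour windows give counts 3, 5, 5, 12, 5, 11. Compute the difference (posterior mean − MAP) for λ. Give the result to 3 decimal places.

Σ counts = 41. Posterior: Gamma(shape = 7.1+41 = 48.1, rate = 2.4+6 = 8.4).
Mode = (α−1)/β = 47.1/8.4 = 5.607.
Mean = α/β = 48.1/8.4 = 5.726.
Difference = 5.726 − 5.607 = 0.119.
Mean > mode: the posterior has a right tail.

0.119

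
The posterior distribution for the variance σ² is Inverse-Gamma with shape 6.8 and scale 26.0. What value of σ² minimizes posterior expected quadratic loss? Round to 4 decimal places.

4.4828

Mode = β/(α+1) = 26.0/7.8 = 3.3333.
Mean = β/(α−1) = 26.0/5.8 = 4.4828.
Quadratic loss ⇒ the optimal estimator is the posterior mean.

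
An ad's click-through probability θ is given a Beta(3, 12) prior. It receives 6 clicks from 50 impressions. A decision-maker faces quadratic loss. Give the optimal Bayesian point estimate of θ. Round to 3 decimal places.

Posterior: Beta(3+6, 12+44) = Beta(9, 56).
Mode = (9−1)/(9+56−2) = 8/63 = 0.127.
Mean = 9/(9+56) = 9/65 = 0.138.
Quadratic loss ⇒ the optimal estimator is the posterior mean.

0.138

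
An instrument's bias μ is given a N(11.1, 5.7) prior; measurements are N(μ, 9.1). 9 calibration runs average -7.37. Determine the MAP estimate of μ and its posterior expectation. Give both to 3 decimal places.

Posterior for μ is Normal. Precision-weighted mean: (1/5.7·11.1 + 9/9.1·-7.37) / (1/5.7 + 9/9.1) = -4.587.
A Normal posterior is symmetric, so mode = mean.

MAP estimate = -4.587, posterior expectation = -4.587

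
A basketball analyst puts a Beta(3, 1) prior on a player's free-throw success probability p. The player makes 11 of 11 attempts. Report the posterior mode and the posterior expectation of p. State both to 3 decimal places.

posterior mode = 1.000, posterior expectation = 0.933

Posterior: Beta(3+11, 1+0) = Beta(14, 1).
Since β = 1 ≤ 1 and α > 1, the Beta density is monotone increasing on [0,1]; the mode is at 1.
Mean = 14/(14+1) = 0.933.
Mode > mean: the posterior has a left tail.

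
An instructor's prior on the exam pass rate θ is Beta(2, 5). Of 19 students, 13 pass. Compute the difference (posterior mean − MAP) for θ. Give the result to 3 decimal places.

Posterior: Beta(2+13, 5+6) = Beta(15, 11).
Mode = (15−1)/(15+11−2) = 14/24 = 0.583.
Mean = 15/(15+11) = 15/26 = 0.577.
Difference = 0.577 − 0.583 = -0.006.

-0.006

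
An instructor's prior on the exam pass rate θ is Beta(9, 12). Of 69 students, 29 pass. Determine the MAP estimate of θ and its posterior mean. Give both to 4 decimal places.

Posterior: Beta(9+29, 12+40) = Beta(38, 52).
Mode = (38−1)/(38+52−2) = 37/88 = 0.4205.
Mean = 38/(38+52) = 38/90 = 0.4222.
Mean > mode: the posterior has a right tail.

θ_MAP = 0.4205, E[θ|data] = 0.4222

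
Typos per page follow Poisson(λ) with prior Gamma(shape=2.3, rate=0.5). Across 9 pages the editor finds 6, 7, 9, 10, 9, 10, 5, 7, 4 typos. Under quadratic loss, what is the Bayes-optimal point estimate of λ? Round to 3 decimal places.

Σ counts = 67. Posterior: Gamma(shape = 2.3+67 = 69.3, rate = 0.5+9 = 9.5).
Mode = (α−1)/β = 68.3/9.5 = 7.189.
Mean = α/β = 69.3/9.5 = 7.295.
Quadratic loss ⇒ the optimal estimator is the posterior mean.

7.295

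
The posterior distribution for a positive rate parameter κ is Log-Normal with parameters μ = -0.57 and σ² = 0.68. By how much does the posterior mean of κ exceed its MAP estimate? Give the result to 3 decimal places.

Mode = exp(μ − σ²) = exp(-1.25) = 0.287.
Mean = exp(μ + σ²/2) = exp(-0.230) = 0.795.
Difference = 0.795 − 0.287 = 0.508.

0.508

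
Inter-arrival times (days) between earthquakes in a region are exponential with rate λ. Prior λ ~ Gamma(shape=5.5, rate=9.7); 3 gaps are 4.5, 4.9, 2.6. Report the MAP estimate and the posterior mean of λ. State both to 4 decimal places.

MAP = 0.3456, posterior mean = 0.3917

Σ times = 12.0. Posterior: Gamma(shape = 5.5+3 = 8.5, rate = 9.7+12.0 = 21.7).
Mode = (α−1)/β = 7.5/21.7 = 0.3456.
Mean = α/β = 8.5/21.7 = 0.3917.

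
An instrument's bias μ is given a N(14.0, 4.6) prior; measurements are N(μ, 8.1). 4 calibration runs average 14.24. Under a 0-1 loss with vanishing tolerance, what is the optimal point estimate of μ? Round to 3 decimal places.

14.167

Posterior for μ is Normal. Precision-weighted mean: (1/4.6·14.0 + 4/8.1·14.24) / (1/4.6 + 4/8.1) = 14.167.
A Normal posterior is symmetric, so mode = mean.
This is the posterior mode — the MAP estimate.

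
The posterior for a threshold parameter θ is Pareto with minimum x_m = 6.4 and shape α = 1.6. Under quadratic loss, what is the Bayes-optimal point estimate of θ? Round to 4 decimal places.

17.0667

The Pareto density is strictly decreasing on [x_m, ∞), so the mode is x_m = 6.4000.
Mean = α·x_m/(α−1) = 1.6·6.4/0.6 = 17.0667.
Quadratic loss ⇒ the optimal estimator is the posterior mean.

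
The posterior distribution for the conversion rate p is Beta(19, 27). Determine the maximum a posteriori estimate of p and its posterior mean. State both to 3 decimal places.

Mode = (19−1)/(19+27−2) = 18/44 = 0.409.
Mean = 19/(19+27) = 19/46 = 0.413.
Mean > mode: the posterior has a right tail.

MAP = 0.409, posterior mean = 0.413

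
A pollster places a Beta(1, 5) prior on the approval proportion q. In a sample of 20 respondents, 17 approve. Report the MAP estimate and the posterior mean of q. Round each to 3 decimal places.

MAP = 0.708, posterior mean = 0.692

Posterior: Beta(1+17, 5+3) = Beta(18, 8).
Mode = (18−1)/(18+8−2) = 17/24 = 0.708.
Mean = 18/(18+8) = 18/26 = 0.692.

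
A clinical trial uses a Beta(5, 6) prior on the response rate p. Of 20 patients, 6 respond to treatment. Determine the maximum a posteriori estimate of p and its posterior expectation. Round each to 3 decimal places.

MAP: 0.345. Posterior mean: 0.355.

Posterior: Beta(5+6, 6+14) = Beta(11, 20).
Mode = (11−1)/(11+20−2) = 10/29 = 0.345.
Mean = 11/(11+20) = 11/31 = 0.355.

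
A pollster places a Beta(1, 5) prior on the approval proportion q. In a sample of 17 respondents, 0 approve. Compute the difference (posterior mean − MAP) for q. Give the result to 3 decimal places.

0.043

Posterior: Beta(1+0, 5+17) = Beta(1, 22).
Since α = 1 ≤ 1 and β > 1, the Beta density is monotone decreasing on [0,1]; the mode is at 0.
Mean = 1/(1+22) = 0.043.
Difference = 0.043 − 0.000 = 0.043.
The mean is pulled above the mode by the posterior's right skew.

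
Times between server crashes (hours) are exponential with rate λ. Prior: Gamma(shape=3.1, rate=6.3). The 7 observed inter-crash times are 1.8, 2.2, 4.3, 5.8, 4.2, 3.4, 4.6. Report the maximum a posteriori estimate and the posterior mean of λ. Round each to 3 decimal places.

MAP: 0.279. Posterior mean: 0.310.

Σ times = 26.3. Posterior: Gamma(shape = 3.1+7 = 10.1, rate = 6.3+26.3 = 32.6).
Mode = (α−1)/β = 9.1/32.6 = 0.279.
Mean = α/β = 10.1/32.6 = 0.310.
The posterior is right-skewed, so the mean exceeds the mode.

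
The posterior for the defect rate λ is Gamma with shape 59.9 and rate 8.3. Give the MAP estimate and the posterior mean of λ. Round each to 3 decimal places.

λ_MAP = 7.096, E[λ|data] = 7.217

Mode = (α−1)/β = 58.9/8.3 = 7.096.
Mean = α/β = 59.9/8.3 = 7.217.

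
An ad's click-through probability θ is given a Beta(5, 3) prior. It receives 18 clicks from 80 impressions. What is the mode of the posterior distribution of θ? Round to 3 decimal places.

Posterior: Beta(5+18, 3+62) = Beta(23, 65).
Mode = (23−1)/(23+65−2) = 22/86 = 0.256.
Mean = 23/(23+65) = 23/88 = 0.261.
This is the posterior mode — the MAP estimate.

0.256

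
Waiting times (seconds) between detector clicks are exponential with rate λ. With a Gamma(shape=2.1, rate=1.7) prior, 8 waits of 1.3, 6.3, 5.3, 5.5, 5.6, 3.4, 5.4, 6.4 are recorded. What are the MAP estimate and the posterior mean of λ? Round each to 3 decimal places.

Σ times = 39.2. Posterior: Gamma(shape = 2.1+8 = 10.1, rate = 1.7+39.2 = 40.9).
Mode = (α−1)/β = 9.1/40.9 = 0.222.
Mean = α/β = 10.1/40.9 = 0.247.
Right-skewed posterior ⇒ mode < mean.

MAP = 0.222, posterior mean = 0.247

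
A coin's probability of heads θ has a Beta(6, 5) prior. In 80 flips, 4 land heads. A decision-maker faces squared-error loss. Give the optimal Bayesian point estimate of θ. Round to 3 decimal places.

0.110

Posterior: Beta(6+4, 5+76) = Beta(10, 81).
Mode = (10−1)/(10+81−2) = 9/89 = 0.101.
Mean = 10/(10+81) = 10/91 = 0.110.
Squared-error loss ⇒ the optimal estimator is the posterior mean.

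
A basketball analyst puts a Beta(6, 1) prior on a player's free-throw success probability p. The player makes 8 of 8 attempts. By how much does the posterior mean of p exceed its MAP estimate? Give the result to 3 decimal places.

-0.067

Posterior: Beta(6+8, 1+0) = Beta(14, 1).
Since β = 1 ≤ 1 and α > 1, the Beta density is monotone increasing on [0,1]; the mode is at 1.
Mean = 14/(14+1) = 0.933.
Difference = 0.933 − 1.000 = -0.067.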